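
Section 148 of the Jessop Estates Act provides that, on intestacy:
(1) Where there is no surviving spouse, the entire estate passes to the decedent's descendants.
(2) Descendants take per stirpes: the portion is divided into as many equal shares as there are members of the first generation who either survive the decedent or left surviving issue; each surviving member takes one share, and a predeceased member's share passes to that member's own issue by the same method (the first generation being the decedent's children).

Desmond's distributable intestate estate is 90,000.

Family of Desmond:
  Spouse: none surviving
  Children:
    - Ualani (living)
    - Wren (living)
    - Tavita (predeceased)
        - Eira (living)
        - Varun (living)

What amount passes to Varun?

The entire 90,000 passes to the descendants.
That amount (90,000) is divided into 3 shares of 30,000: Ualani and Wren each take 30,000; Tavita's 30,000 share passes to Tavita's issue.
Tavita's share (30,000) is divided into 2 shares of 15,000: Eira and Varun each take 15,000.

Varun receives 15,000.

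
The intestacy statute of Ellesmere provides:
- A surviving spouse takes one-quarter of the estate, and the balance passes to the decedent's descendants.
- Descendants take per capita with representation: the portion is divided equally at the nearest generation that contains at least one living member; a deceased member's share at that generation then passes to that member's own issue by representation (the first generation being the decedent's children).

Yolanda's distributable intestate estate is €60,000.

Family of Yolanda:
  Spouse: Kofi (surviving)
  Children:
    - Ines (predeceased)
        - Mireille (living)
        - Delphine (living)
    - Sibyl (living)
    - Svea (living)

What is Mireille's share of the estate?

Kofi takes one-quarter of €60,000 = €15,000. The remaining €45,000 passes to the descendants.
The descendants' portion (€45,000) is divided into 3 shares of €15,000: Sibyl and Svea each take €15,000; Ines's €15,000 share passes to Ines's issue.
Ines's share (€15,000) is divided into 2 shares of €7,500: Mireille and Delphine each take €7,500.

Mireille receives €7,500.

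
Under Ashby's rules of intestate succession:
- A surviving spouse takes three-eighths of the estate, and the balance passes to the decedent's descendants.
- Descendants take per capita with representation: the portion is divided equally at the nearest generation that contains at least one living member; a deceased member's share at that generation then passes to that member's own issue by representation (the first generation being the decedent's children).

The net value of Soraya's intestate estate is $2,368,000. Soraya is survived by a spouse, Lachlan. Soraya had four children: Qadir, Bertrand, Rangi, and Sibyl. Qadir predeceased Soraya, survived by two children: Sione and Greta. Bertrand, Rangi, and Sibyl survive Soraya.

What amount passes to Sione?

Lachlan takes three-eighths of $2,368,000 = $888,000. The remaining $1,480,000 passes to the descendants.
The descendants' portion ($1,480,000) is divided into 4 shares of $370,000: Bertrand, Rangi, and Sibyl each take $370,000; Qadir's $370,000 share passes to Qadir's issue.
Qadir's share ($370,000) is divided into 2 shares of $185,000: Sione and Greta each take $185,000.

Sione receives $185,000.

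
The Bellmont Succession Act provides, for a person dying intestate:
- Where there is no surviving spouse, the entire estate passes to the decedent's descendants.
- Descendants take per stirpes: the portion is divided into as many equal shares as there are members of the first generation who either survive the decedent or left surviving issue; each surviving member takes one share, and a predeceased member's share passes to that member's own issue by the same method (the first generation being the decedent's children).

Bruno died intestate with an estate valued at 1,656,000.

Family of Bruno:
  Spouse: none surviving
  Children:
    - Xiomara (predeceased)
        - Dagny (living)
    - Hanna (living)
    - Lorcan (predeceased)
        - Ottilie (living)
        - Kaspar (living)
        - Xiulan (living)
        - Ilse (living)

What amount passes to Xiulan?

Xiulan receives 138,000.

The entire 1,656,000 passes to the descendants.
That amount (1,656,000) is divided into 3 shares of 552,000: Hanna takes 552,000; Xiomara's 552,000 share passes to Xiomara's issue; Lorcan's 552,000 share passes to Lorcan's issue.
Xiomara's share (552,000) passes entirely to Dagny.
Lorcan's share (552,000) is divided into 4 shares of 138,000: Ottilie, Kaspar, Xiulan, and Ilse each take 138,000.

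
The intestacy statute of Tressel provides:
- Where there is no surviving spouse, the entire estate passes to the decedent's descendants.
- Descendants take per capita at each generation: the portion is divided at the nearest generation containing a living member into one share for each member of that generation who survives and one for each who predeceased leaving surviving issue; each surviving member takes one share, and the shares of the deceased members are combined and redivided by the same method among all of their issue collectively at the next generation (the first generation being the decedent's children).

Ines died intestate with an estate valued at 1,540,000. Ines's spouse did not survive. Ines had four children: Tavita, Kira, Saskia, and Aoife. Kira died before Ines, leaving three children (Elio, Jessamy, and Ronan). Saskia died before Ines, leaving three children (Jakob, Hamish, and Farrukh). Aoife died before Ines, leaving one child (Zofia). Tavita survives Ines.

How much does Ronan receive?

The entire 1,540,000 passes to the descendants.
That amount (1,540,000) is divided at the children's generation into 4 shares of 385,000. Tavita takes 385,000. The 3 shares of the deceased (Kira, Saskia, and Aoife) are combined into a pool of 1,155,000.
That pool (1,155,000) is divided at the grandchildren's generation equally among Elio, Jessamy, Ronan, Jakob, Hamish, Farrukh, and Zofia: 165,000 each.

Ronan receives 165,000.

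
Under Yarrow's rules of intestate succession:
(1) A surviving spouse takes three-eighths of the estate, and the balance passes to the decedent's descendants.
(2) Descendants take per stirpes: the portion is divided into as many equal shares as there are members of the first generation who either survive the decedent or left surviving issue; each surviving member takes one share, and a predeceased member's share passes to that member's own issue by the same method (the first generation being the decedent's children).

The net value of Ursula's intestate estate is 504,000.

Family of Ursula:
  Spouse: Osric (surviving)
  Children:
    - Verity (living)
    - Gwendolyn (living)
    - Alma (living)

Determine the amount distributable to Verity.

Verity receives 105,000.

Osric takes three-eighths of 504,000 = 189,000. The remaining 315,000 passes to the descendants.
The descendants' portion (315,000) is divided into 3 shares of 105,000: Verity, Gwendolyn, and Alma each take 105,000.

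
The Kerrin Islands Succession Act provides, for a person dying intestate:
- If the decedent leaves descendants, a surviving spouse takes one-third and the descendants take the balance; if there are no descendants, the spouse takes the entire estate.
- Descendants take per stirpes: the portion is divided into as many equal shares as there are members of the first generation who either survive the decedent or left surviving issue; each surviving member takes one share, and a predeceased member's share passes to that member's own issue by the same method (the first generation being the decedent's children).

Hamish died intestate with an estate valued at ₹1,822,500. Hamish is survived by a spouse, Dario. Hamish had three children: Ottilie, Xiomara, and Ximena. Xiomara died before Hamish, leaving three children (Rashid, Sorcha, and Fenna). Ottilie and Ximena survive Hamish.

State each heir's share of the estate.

Dario: ₹607,500; Ottilie: ₹405,000; Rashid: ₹135,000; Sorcha: ₹135,000; Fenna: ₹135,000; Ximena: ₹405,000

Dario takes one-third of ₹1,822,500 = ₹607,500. The remaining ₹1,215,000 passes to the descendants.
The descendants' portion (₹1,215,000) is divided into 3 shares of ₹405,000: Ottilie and Ximena each take ₹405,000; Xiomara's ₹405,000 share passes to Xiomara's issue.
Xiomara's share (₹405,000) is divided into 3 shares of ₹135,000: Rashid, Sorcha, and Fenna each take ₹135,000.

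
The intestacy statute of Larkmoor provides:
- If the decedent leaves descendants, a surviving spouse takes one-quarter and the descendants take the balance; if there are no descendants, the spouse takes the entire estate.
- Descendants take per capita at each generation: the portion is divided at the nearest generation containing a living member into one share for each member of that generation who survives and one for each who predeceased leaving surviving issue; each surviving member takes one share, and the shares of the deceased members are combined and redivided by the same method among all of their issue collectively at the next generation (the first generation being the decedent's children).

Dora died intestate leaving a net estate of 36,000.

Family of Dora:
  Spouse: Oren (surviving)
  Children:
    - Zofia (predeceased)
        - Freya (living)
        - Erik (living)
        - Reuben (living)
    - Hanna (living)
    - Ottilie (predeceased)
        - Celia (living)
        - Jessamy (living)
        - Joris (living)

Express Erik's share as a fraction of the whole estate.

Oren takes one-quarter of 36,000 = 9,000. The remaining 27,000 passes to the descendants.
The descendants' portion (27,000) is divided at the children's generation into 3 shares of 9,000. Hanna takes 9,000. The 2 shares of the deceased (Zofia and Ottilie) are combined into a pool of 18,000.
That pool (18,000) is divided at the grandchildren's generation equally among Freya, Erik, Reuben, Celia, Jessamy, and Joris: 3,000 each.

Erik receives 1/12 of the estate.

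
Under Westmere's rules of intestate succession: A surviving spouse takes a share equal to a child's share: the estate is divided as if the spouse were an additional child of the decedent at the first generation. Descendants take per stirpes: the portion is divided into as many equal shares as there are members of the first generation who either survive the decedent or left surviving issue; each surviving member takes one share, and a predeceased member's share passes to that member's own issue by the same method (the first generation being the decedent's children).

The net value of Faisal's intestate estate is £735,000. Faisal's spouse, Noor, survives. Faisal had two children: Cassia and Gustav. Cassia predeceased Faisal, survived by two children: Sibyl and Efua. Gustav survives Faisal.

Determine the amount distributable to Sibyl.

The spouse counts as an additional share at the children's level, so there are 3 primary shares of £245,000. Noor takes one such share (£245,000).
The children's combined portion (£490,000) is divided into 2 shares of £245,000: Gustav takes £245,000; Cassia's £245,000 share passes to Cassia's issue.
Cassia's share (£245,000) is divided into 2 shares of £122,500: Sibyl and Efua each take £122,500.

Sibyl receives £122,500.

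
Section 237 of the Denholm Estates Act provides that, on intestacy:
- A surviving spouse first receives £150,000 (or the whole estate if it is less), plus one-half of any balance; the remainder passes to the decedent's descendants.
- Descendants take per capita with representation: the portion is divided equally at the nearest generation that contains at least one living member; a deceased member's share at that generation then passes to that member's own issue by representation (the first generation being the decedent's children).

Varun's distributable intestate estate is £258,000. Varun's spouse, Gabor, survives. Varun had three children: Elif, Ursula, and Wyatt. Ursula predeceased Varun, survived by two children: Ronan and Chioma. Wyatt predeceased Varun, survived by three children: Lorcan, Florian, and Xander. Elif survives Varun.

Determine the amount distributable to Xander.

Gabor first takes £150,000, leaving a balance of £108,000. Gabor then takes one-half of the balance (£54,000), for a total of £204,000. The remaining £54,000 passes to the descendants.
The descendants' portion (£54,000) is divided into 3 shares of £18,000: Elif takes £18,000; Ursula's £18,000 share passes to Ursula's issue; Wyatt's £18,000 share passes to Wyatt's issue.
Ursula's share (£18,000) is divided into 2 shares of £9,000: Ronan and Chioma each take £9,000.
Wyatt's share (£18,000) is divided into 3 shares of £6,000: Lorcan, Florian, and Xander each take £6,000.

Xander receives £6,000.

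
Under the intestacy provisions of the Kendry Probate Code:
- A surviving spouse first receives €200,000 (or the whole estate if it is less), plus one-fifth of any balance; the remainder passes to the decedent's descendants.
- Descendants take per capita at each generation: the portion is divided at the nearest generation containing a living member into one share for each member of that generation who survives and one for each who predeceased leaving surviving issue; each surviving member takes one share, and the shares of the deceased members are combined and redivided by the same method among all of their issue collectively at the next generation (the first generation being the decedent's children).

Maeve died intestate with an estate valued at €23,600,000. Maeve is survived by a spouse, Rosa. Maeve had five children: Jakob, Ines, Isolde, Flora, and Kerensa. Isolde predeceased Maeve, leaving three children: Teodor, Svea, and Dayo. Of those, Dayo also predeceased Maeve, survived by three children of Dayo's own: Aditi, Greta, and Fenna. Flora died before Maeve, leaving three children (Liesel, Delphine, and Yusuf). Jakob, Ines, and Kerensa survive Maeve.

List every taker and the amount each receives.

Rosa: €4,880,000; Jakob: €3,744,000; Ines: €3,744,000; Teodor: €1,248,000; Svea: €1,248,000; Aditi: €416,000; Greta: €416,000; Fenna: €416,000; Liesel: €1,248,000; Delphine: €1,248,000; Yusuf: €1,248,000; Kerensa: €3,744,000

Rosa first takes €200,000, leaving a balance of €23,400,000. Rosa then takes one-fifth of the balance (€4,680,000), for a total of €4,880,000. The remaining €18,720,000 passes to the descendants.
The descendants' portion (€18,720,000) is divided at the children's generation into 5 shares of €3,744,000. Jakob, Ines, and Kerensa each take €3,744,000. The 2 shares of the deceased (Isolde and Flora) are combined into a pool of €7,488,000.
That pool (€7,488,000) is divided at the grandchildren's generation into 6 shares of €1,248,000. Teodor, Svea, Liesel, Delphine, and Yusuf each take €1,248,000. The remaining share for the deceased Dayo (€1,248,000) is carried to the next generation.
That pool (€1,248,000) is divided at the great-grandchildren's generation equally among Aditi, Greta, and Fenna: €416,000 each.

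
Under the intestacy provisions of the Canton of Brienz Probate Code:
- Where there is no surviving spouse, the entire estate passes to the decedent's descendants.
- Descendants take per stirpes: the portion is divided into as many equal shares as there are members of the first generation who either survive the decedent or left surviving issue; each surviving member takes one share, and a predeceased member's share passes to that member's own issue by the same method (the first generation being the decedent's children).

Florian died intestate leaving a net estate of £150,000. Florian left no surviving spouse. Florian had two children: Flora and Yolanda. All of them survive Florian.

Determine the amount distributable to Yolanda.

Yolanda receives £75,000.

The entire £150,000 passes to the descendants.
That amount (£150,000) is divided into 2 shares of £75,000: Flora and Yolanda each take £75,000.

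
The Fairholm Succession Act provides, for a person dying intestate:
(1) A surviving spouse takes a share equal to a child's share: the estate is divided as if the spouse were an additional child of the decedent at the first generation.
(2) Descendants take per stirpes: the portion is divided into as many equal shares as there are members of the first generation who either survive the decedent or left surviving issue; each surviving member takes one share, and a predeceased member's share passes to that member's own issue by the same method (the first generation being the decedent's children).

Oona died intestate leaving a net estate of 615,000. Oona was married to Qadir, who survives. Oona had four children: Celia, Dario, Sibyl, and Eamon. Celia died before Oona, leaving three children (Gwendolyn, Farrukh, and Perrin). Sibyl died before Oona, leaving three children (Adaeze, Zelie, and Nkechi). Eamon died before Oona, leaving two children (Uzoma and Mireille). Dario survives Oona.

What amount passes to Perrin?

Perrin receives 41,000.

The spouse counts as an additional share at the children's level, so there are 5 primary shares of 123,000. Qadir takes one such share (123,000).
The children's combined portion (492,000) is divided into 4 shares of 123,000: Dario takes 123,000; Celia's 123,000 share passes to Celia's issue; Sibyl's 123,000 share passes to Sibyl's issue; Eamon's 123,000 share passes to Eamon's issue.
Celia's share (123,000) is divided into 3 shares of 41,000: Gwendolyn, Farrukh, and Perrin each take 41,000.
Sibyl's share (123,000) is divided into 3 shares of 41,000: Adaeze, Zelie, and Nkechi each take 41,000.
Eamon's share (123,000) is divided into 2 shares of 61,500: Uzoma and Mireille each take 61,500.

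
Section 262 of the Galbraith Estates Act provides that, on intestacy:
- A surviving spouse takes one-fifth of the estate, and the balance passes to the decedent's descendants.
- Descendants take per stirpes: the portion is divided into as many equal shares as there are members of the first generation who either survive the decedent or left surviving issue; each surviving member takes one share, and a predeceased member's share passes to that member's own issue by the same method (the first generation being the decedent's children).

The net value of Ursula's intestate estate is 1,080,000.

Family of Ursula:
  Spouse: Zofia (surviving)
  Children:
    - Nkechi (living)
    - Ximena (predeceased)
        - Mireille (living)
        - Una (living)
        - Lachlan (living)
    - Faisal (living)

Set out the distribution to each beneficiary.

Zofia takes one-fifth of 1,080,000 = 216,000. The remaining 864,000 passes to the descendants.
The descendants' portion (864,000) is divided into 3 shares of 288,000: Nkechi and Faisal each take 288,000; Ximena's 288,000 share passes to Ximena's issue.
Ximena's share (288,000) is divided into 3 shares of 96,000: Mireille, Una, and Lachlan each take 96,000.

Zofia: 216,000; Nkechi: 288,000; Mireille: 96,000; Una: 96,000; Lachlan: 96,000; Faisal: 288,000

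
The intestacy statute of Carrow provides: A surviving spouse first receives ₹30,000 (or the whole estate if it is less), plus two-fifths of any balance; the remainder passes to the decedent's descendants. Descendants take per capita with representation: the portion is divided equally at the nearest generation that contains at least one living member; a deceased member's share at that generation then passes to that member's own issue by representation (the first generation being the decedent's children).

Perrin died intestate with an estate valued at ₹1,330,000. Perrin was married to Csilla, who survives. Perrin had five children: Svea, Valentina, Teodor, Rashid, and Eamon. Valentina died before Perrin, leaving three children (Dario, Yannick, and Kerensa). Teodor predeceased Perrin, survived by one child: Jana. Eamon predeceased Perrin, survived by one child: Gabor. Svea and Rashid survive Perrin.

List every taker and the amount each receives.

Csilla: ₹550,000; Svea: ₹156,000; Dario: ₹52,000; Yannick: ₹52,000; Kerensa: ₹52,000; Jana: ₹156,000; Rashid: ₹156,000; Gabor: ₹156,000

Csilla first takes ₹30,000, leaving a balance of ₹1,300,000. Csilla then takes two-fifths of the balance (₹520,000), for a total of ₹550,000. The remaining ₹780,000 passes to the descendants.
The descendants' portion (₹780,000) is divided into 5 shares of ₹156,000: Svea and Rashid each take ₹156,000; Valentina's ₹156,000 share passes to Valentina's issue; Teodor's ₹156,000 share passes to Teodor's issue; Eamon's ₹156,000 share passes to Eamon's issue.
Valentina's share (₹156,000) is divided into 3 shares of ₹52,000: Dario, Yannick, and Kerensa each take ₹52,000.
Teodor's share (₹156,000) passes entirely to Jana.
Eamon's share (₹156,000) passes entirely to Gabor.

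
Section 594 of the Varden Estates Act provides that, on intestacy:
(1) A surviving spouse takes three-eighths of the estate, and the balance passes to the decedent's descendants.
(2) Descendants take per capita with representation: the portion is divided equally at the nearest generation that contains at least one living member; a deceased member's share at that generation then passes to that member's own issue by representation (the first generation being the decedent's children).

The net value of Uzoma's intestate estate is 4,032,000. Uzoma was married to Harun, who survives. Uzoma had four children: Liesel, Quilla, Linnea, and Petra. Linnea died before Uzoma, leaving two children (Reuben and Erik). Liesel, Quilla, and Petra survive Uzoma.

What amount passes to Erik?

Erik receives 315,000.

Harun takes three-eighths of 4,032,000 = 1,512,000. The remaining 2,520,000 passes to the descendants.
The descendants' portion (2,520,000) is divided into 4 shares of 630,000: Liesel, Quilla, and Petra each take 630,000; Linnea's 630,000 share passes to Linnea's issue.
Linnea's share (630,000) is divided into 2 shares of 315,000: Reuben and Erik each take 315,000.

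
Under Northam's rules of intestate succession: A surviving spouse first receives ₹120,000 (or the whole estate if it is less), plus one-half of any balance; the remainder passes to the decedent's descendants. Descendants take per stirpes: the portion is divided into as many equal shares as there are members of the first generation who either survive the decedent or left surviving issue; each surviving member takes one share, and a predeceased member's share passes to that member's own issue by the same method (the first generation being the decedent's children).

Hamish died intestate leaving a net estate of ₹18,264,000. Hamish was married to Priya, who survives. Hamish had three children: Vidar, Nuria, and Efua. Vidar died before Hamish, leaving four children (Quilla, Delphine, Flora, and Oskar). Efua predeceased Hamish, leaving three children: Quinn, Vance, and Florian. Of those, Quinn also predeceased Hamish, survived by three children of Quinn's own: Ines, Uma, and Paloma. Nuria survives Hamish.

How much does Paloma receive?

Priya first takes ₹120,000, leaving a balance of ₹18,144,000. Priya then takes one-half of the balance (₹9,072,000), for a total of ₹9,192,000. The remaining ₹9,072,000 passes to the descendants.
The descendants' portion (₹9,072,000) is divided into 3 shares of ₹3,024,000: Nuria takes ₹3,024,000; Vidar's ₹3,024,000 share passes to Vidar's issue; Efua's ₹3,024,000 share passes to Efua's issue.
Vidar's share (₹3,024,000) is divided into 4 shares of ₹756,000: Quilla, Delphine, Flora, and Oskar each take ₹756,000.
Efua's share (₹3,024,000) is divided into 3 shares of ₹1,008,000: Vance and Florian each take ₹1,008,000; Quinn's ₹1,008,000 share passes to Quinn's issue.
Quinn's share (₹1,008,000) is divided into 3 shares of ₹336,000: Ines, Uma, and Paloma each take ₹336,000.

Paloma receives ₹336,000.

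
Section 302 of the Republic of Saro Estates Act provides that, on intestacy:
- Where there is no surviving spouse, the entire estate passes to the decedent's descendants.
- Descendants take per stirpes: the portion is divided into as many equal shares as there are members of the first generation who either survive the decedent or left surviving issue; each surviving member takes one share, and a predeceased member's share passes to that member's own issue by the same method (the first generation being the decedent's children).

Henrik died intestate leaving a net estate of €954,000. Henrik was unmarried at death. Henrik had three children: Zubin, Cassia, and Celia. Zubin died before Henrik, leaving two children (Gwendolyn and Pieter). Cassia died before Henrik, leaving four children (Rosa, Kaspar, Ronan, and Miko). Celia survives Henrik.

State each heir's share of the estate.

Gwendolyn: €159,000; Pieter: €159,000; Rosa: €79,500; Kaspar: €79,500; Ronan: €79,500; Miko: €79,500; Celia: €318,000

The entire €954,000 passes to the descendants.
That amount (€954,000) is divided into 3 shares of €318,000: Celia takes €318,000; Zubin's €318,000 share passes to Zubin's issue; Cassia's €318,000 share passes to Cassia's issue.
Zubin's share (€318,000) is divided into 2 shares of €159,000: Gwendolyn and Pieter each take €159,000.
Cassia's share (€318,000) is divided into 4 shares of €79,500: Rosa, Kaspar, Ronan, and Miko each take €79,500.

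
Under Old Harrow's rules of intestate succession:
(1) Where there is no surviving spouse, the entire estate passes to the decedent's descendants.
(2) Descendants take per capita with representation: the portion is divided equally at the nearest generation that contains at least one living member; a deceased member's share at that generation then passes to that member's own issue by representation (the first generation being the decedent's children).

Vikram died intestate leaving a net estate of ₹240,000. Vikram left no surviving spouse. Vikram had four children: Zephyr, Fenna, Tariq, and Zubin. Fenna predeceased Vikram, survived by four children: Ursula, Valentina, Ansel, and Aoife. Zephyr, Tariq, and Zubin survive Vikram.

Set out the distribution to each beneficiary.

The entire ₹240,000 passes to the descendants.
That amount (₹240,000) is divided into 4 shares of ₹60,000: Zephyr, Tariq, and Zubin each take ₹60,000; Fenna's ₹60,000 share passes to Fenna's issue.
Fenna's share (₹60,000) is divided into 4 shares of ₹15,000: Ursula, Valentina, Ansel, and Aoife each take ₹15,000.

Zephyr: ₹60,000; Ursula: ₹15,000; Valentina: ₹15,000; Ansel: ₹15,000; Aoife: ₹15,000; Tariq: ₹60,000; Zubin: ₹60,000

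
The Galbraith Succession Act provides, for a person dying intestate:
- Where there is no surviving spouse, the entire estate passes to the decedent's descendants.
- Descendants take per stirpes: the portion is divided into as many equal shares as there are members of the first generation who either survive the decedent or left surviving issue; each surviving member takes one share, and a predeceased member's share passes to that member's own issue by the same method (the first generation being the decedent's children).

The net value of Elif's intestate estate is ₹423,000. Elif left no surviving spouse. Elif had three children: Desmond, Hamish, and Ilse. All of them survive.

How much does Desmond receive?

Desmond receives ₹141,000.

The entire ₹423,000 passes to the descendants.
That amount (₹423,000) is divided into 3 shares of ₹141,000: Desmond, Hamish, and Ilse each take ₹141,000.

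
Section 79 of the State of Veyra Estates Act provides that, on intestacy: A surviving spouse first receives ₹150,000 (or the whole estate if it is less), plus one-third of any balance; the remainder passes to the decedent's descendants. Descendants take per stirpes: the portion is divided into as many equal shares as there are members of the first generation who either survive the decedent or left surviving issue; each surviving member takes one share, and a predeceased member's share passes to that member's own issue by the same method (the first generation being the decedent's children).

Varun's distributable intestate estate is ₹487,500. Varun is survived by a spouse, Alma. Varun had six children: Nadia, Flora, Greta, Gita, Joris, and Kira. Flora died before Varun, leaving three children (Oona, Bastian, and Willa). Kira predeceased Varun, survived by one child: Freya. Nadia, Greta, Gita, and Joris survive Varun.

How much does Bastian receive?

Bastian receives ₹12,500.

Alma first takes ₹150,000, leaving a balance of ₹337,500. Alma then takes one-third of the balance (₹112,500), for a total of ₹262,500. The remaining ₹225,000 passes to the descendants.
The descendants' portion (₹225,000) is divided into 6 shares of ₹37,500: Nadia, Greta, Gita, and Joris each take ₹37,500; Flora's ₹37,500 share passes to Flora's issue; Kira's ₹37,500 share passes to Kira's issue.
Flora's share (₹37,500) is divided into 3 shares of ₹12,500: Oona, Bastian, and Willa each take ₹12,500.
Kira's share (₹37,500) passes entirely to Freya.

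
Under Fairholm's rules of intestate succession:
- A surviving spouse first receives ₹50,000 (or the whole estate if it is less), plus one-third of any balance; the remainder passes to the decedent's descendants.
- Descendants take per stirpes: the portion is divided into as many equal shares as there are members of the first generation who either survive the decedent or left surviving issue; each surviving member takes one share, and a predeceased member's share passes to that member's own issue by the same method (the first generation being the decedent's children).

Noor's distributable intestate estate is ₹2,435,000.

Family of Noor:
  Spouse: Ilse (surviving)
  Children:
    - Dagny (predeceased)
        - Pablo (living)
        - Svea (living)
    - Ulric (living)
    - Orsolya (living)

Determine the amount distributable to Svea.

Svea receives ₹265,000.

Ilse first takes ₹50,000, leaving a balance of ₹2,385,000. Ilse then takes one-third of the balance (₹795,000), for a total of ₹845,000. The remaining ₹1,590,000 passes to the descendants.
The descendants' portion (₹1,590,000) is divided into 3 shares of ₹530,000: Ulric and Orsolya each take ₹530,000; Dagny's ₹530,000 share passes to Dagny's issue.
Dagny's share (₹530,000) is divided into 2 shares of ₹265,000: Pablo and Svea each take ₹265,000.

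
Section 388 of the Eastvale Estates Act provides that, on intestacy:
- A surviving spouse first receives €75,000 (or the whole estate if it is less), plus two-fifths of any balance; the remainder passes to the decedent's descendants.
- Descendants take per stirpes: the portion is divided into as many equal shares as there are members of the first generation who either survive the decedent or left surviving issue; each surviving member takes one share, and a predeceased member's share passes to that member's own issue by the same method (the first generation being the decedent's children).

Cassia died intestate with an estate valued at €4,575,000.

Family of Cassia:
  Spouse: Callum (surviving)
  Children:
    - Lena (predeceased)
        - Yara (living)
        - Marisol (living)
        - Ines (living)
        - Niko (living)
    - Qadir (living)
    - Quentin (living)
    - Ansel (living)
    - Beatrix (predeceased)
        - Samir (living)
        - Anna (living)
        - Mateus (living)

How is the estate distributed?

Callum: €1,875,000; Yara: €135,000; Marisol: €135,000; Ines: €135,000; Niko: €135,000; Qadir: €540,000; Quentin: €540,000; Ansel: €540,000; Samir: €180,000; Anna: €180,000; Mateus: €180,000

Callum first takes €75,000, leaving a balance of €4,500,000. Callum then takes two-fifths of the balance (€1,800,000), for a total of €1,875,000. The remaining €2,700,000 passes to the descendants.
The descendants' portion (€2,700,000) is divided into 5 shares of €540,000: Qadir, Quentin, and Ansel each take €540,000; Lena's €540,000 share passes to Lena's issue; Beatrix's €540,000 share passes to Beatrix's issue.
Lena's share (€540,000) is divided into 4 shares of €135,000: Yara, Marisol, Ines, and Niko each take €135,000.
Beatrix's share (€540,000) is divided into 3 shares of €180,000: Samir, Anna, and Mateus each take €180,000.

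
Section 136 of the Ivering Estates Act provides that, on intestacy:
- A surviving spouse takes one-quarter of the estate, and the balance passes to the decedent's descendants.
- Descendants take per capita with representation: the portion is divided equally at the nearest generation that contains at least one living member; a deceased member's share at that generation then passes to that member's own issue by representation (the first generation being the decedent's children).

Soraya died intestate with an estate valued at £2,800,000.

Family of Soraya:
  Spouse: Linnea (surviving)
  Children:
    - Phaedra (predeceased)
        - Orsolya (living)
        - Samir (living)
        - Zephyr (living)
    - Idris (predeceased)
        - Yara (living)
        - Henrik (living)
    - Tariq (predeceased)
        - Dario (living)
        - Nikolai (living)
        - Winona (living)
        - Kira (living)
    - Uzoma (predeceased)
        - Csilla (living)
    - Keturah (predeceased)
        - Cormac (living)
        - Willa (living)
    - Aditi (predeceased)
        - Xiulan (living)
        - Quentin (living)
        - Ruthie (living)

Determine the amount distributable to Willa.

Linnea takes one-quarter of £2,800,000 = £700,000. The remaining £2,100,000 passes to the descendants.
No child survives, so the initial division is made at the grandchildren's generation.
The descendants' portion (£2,100,000) is divided into 15 shares of £140,000: Orsolya, Samir, Zephyr, Yara, Henrik, Dario, Nikolai, Winona, Kira, Csilla, Cormac, Willa, Xiulan, Quentin, and Ruthie each take £140,000.

Willa receives £140,000.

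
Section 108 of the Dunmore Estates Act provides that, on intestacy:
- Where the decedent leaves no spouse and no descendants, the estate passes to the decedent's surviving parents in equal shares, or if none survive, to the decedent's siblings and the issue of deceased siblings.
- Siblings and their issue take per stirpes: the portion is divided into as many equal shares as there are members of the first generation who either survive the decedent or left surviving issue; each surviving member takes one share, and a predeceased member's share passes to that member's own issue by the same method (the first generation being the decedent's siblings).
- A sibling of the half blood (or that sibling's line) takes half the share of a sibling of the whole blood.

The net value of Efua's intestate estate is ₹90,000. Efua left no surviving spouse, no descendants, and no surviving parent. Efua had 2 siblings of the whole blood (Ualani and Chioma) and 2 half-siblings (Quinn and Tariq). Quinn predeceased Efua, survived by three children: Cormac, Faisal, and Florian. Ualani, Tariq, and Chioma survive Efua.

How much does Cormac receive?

The entire ₹90,000 passes to the siblings and their issue.
Counting each half-blood sibling's line as half a unit, there are 3 units in ₹90,000, so one unit is ₹30,000. Whole-blood lines (Ualani and Chioma) take ₹30,000 each; half-blood lines (Quinn and Tariq) take ₹15,000 each.
Quinn's share (₹15,000) is divided into 3 shares of ₹5,000: Cormac, Faisal, and Florian each take ₹5,000.

Cormac receives ₹5,000.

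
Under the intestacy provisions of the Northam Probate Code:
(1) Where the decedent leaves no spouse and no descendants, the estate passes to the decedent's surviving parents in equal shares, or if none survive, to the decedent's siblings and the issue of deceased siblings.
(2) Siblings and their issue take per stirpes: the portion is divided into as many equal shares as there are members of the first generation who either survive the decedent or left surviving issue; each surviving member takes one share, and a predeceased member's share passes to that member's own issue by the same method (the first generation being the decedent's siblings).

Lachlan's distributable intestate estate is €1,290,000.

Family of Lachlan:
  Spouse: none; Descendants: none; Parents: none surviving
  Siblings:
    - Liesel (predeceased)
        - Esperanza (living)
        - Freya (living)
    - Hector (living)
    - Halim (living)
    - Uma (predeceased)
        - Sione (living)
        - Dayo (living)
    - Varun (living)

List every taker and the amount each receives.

Esperanza: €129,000; Freya: €129,000; Hector: €258,000; Halim: €258,000; Sione: €129,000; Dayo: €129,000; Varun: €258,000

The entire €1,290,000 passes to the siblings and their issue.
That amount (€1,290,000) is divided into 5 shares of €258,000: Hector, Halim, and Varun each take €258,000; Liesel's €258,000 share passes to Liesel's issue; Uma's €258,000 share passes to Uma's issue.
Liesel's share (€258,000) is divided into 2 shares of €129,000: Esperanza and Freya each take €129,000.
Uma's share (€258,000) is divided into 2 shares of €129,000: Sione and Dayo each take €129,000.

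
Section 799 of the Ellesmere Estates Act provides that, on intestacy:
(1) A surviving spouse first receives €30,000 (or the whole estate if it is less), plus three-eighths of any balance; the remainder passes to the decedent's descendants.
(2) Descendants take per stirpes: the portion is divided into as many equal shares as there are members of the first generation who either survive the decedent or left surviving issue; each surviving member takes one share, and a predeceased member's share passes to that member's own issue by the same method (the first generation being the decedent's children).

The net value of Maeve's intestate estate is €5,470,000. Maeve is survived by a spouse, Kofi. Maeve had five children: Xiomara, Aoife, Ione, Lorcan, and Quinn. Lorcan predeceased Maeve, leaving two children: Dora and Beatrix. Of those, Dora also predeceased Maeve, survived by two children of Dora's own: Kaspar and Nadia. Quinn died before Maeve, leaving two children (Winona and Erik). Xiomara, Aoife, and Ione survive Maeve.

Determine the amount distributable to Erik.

Kofi first takes €30,000, leaving a balance of €5,440,000. Kofi then takes three-eighths of the balance (€2,040,000), for a total of €2,070,000. The remaining €3,400,000 passes to the descendants.
The descendants' portion (€3,400,000) is divided into 5 shares of €680,000: Xiomara, Aoife, and Ione each take €680,000; Lorcan's €680,000 share passes to Lorcan's issue; Quinn's €680,000 share passes to Quinn's issue.
Lorcan's share (€680,000) is divided into 2 shares of €340,000: Beatrix takes €340,000; Dora's €340,000 share passes to Dora's issue.
Dora's share (€340,000) is divided into 2 shares of €170,000: Kaspar and Nadia each take €170,000.
Quinn's share (€680,000) is divided into 2 shares of €340,000: Winona and Erik each take €340,000.

Erik receives €340,000.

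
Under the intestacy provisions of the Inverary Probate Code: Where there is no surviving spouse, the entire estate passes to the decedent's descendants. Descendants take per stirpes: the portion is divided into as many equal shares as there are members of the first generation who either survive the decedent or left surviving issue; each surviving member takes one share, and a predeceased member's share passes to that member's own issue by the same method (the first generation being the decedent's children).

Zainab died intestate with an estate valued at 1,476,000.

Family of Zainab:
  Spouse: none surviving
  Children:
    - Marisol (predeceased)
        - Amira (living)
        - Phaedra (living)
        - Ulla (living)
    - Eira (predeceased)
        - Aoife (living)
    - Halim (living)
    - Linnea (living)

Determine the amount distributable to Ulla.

Ulla receives 123,000.

The entire 1,476,000 passes to the descendants.
That amount (1,476,000) is divided into 4 shares of 369,000: Halim and Linnea each take 369,000; Marisol's 369,000 share passes to Marisol's issue; Eira's 369,000 share passes to Eira's issue.
Marisol's share (369,000) is divided into 3 shares of 123,000: Amira, Phaedra, and Ulla each take 123,000.
Eira's share (369,000) passes entirely to Aoife.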